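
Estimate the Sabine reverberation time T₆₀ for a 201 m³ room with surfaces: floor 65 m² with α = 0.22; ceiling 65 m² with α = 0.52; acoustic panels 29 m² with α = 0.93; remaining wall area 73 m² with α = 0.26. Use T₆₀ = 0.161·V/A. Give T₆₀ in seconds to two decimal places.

A = Σ Sᵢαᵢ = 65·0.22 + 65·0.52 + 29·0.93 + 73·0.26 = 94.05 m².
T₆₀ = 0.161·V/A = 0.161·201/94.05 = 0.344 s.

0.34 s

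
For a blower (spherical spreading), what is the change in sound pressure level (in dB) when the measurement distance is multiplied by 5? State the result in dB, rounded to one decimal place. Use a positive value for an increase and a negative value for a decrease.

Point-source spreading: ΔL = −20·log₁₀(r₂/r₁).
ΔL = −20·log₁₀(5) = -13.98 dB.

-14.0 dB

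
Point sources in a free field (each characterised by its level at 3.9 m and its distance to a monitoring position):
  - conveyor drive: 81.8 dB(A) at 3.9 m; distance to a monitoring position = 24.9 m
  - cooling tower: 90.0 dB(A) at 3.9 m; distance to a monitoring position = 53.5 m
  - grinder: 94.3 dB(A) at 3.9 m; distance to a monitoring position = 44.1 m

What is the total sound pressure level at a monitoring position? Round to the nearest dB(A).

First find each source's level at the receiver (point-source: −20·log₁₀(r/r_ref)), then combine on an intensity basis.
conveyor drive: 81.8 − 20·log₁₀(24.9/3.9) = 81.8 − 16.10 = 65.70 dB(A).
cooling tower: 90.0 − 20·log₁₀(53.5/3.9) = 90.0 − 22.75 = 67.25 dB(A).
grinder: 94.3 − 20·log₁₀(44.1/3.9) = 94.3 − 21.07 = 73.23 dB(A).
Σ 10^(L/10) = 3.008e+07 → L_total = 10·log₁₀(3.008e+07) = 74.78 dB(A).

75 dB(A)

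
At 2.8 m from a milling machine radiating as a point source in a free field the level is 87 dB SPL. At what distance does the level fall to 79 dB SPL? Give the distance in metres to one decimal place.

For a point source L₁ − L₂ = 20·log₁₀(r₂/r₁), so r₂ = r₁·10^((L₁−L₂)/20).
r₂ = 2.8·10^((87−79)/20) = 2.8·10^(8.0/20) = 7.03 m.

7.0 m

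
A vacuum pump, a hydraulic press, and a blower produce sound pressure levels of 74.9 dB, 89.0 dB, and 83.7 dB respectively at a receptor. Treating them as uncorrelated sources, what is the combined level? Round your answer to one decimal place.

90.3 dB

For uncorrelated sources the intensities add, so convert each level to linear form, sum, and take 10·log₁₀ of the total.
Σ 10^(L/10) = 10^(74.9/10) + 10^(89.0/10) + 10^(83.7/10) = 1.060e+09.
L_total = 10·log₁₀(1.060e+09) = 90.25 dB.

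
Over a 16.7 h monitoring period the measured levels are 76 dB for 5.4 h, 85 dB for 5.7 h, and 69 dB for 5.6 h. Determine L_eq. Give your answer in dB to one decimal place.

The energy average is taken in the linear domain: L_eq = 10·log₁₀[(Σ tᵢ·10^(Lᵢ/10))/T], T = 16.7 h.
Σ tᵢ·10^(Lᵢ/10) = 5.4·10^(76/10) + 5.7·10^(85/10) + 5.6·10^(69/10) = 2.062e+09.
L_eq = 10·log₁₀(2.062e+09/16.7) = 80.92 dB.

80.9 dB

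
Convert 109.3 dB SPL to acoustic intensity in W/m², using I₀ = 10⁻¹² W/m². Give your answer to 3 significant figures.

I = I₀·10^(L/10) = 10⁻¹² × 10^(109.3/10) = 10^(-1.070).

0.0851 W/m²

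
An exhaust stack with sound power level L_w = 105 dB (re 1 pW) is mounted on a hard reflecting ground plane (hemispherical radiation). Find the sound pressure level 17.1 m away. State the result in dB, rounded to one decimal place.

72.4 dB

L_p = L_w − 10·log₁₀(2π·r²) with r = 17.1 m.
2π·r² = 1837 m², 10·log₁₀ of that is 32.642 dB.
L_p = 105 − 32.642 = 72.36 dB.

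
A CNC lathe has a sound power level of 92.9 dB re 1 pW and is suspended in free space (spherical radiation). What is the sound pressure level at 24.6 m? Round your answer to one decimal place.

54.1 dB

L_p = L_w − 10·log₁₀(4π·r²) with r = 24.6 m.
4π·r² = 7605 m², 10·log₁₀ of that is 38.811 dB.
L_p = 92.9 − 38.811 = 54.09 dB.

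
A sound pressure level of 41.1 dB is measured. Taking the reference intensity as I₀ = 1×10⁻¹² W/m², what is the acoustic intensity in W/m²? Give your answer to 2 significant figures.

I = I₀·10^(L/10) = 10⁻¹² × 10^(41.1/10) = 10^(-7.890).

1.3e-08 W/m²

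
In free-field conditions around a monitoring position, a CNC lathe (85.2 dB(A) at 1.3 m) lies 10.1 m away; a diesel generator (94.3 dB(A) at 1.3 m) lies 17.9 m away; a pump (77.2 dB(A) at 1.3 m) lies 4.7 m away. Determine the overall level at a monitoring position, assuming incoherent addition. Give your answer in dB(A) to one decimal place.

73.7 dB(A)

First find each source's level at the receiver (point-source: −20·log₁₀(r/r_ref)), then combine on an intensity basis.
CNC lathe: 85.2 − 20·log₁₀(10.1/1.3) = 85.2 − 17.81 = 67.39 dB(A).
diesel generator: 94.3 − 20·log₁₀(17.9/1.3) = 94.3 − 22.78 = 71.52 dB(A).
pump: 77.2 − 20·log₁₀(4.7/1.3) = 77.2 − 11.16 = 66.04 dB(A).
Σ 10^(L/10) = 2.370e+07 → L_total = 10·log₁₀(2.370e+07) = 73.75 dB(A).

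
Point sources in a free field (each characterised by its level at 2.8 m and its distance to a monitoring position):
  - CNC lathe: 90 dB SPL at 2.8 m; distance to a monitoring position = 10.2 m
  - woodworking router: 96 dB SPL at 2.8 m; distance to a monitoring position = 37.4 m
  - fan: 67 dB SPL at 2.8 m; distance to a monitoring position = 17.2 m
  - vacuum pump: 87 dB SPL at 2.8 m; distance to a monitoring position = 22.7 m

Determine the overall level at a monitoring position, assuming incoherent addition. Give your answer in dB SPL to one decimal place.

80.2 dB SPL

First find each source's level at the receiver (point-source: −20·log₁₀(r/r_ref)), then combine on an intensity basis.
CNC lathe: 90 − 20·log₁₀(10.2/2.8) = 90 − 11.23 = 78.77 dB SPL.
woodworking router: 96 − 20·log₁₀(37.4/2.8) = 96 − 22.51 = 73.49 dB SPL.
fan: 67 − 20·log₁₀(17.2/2.8) = 67 − 15.77 = 51.23 dB SPL.
vacuum pump: 87 − 20·log₁₀(22.7/2.8) = 87 − 18.18 = 68.82 dB SPL.
Σ 10^(L/10) = 1.054e+08 → L_total = 10·log₁₀(1.054e+08) = 80.23 dB SPL.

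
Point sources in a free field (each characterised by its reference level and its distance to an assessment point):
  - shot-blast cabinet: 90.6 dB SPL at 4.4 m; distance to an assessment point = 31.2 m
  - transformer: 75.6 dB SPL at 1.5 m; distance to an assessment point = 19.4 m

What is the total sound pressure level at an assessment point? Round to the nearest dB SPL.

74 dB SPL

Propagate each source to the receiver with L = L_ref − 20·log₁₀(r/r_ref), then add intensities.
shot-blast cabinet: 90.6 − 20·log₁₀(31.2/4.4) = 90.6 − 17.01 = 73.59 dB SPL.
transformer: 75.6 − 20·log₁₀(19.4/1.5) = 75.6 − 22.23 = 53.37 dB SPL.
Σ 10^(L/10) = 2.305e+07 → L_total = 10·log₁₀(2.305e+07) = 73.63 dB SPL.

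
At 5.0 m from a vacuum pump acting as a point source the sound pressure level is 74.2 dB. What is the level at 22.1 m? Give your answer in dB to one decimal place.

Point-source attenuation: ΔL = 20·log₁₀(r₂/r₁) = 20·log₁₀(22.1/5.0) = 12.908 dB.
L₂ = 74.2 − 20·log₁₀(22.1/5.0) = 74.2 − 12.908 = 61.29 dB.

61.3 dB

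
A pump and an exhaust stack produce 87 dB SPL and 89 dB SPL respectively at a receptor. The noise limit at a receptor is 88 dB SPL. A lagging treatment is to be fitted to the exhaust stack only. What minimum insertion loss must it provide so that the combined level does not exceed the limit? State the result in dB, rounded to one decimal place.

Everything except the exhaust stack sums to 10^(87/10) = 5.012e+08 in linear terms, 87.00 dB SPL.
To meet 88 dB SPL overall, the treated exhaust stack may contribute at most 10^(88/10) − 5.012e+08 = 1.298e+08, i.e. 81.13 dB SPL.
So the exhaust stack must be reduced from 89 to 81.13 dB SPL: IL = 7.87 dB.

7.9 dB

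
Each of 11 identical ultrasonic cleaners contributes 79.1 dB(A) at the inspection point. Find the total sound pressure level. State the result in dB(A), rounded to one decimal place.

With 11 equal, uncorrelated contributions the intensity is 11× that of one unit, giving a rise of 10·log₁₀ 11.
L_total = 79.1 + 10·log₁₀(11) = 79.1 + 10.414 = 89.51 dB(A).

89.5 dB(A)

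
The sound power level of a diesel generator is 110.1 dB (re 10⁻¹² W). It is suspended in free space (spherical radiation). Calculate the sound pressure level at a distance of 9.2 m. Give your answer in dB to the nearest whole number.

80 dB

L_p = L_w − 10·log₁₀(4π·r²) with r = 9.2 m.
4π·r² = 1064 m², 10·log₁₀ of that is 30.268 dB.
L_p = 110.1 − 30.268 = 79.83 dB.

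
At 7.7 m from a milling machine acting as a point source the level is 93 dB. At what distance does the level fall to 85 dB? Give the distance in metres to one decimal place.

19.3 m

The 8.0 dB drop corresponds to a distance ratio of 10^(8.0/20) for a point source.
r₂ = 7.7·10^((93−85)/20) = 7.7·10^(8.0/20) = 19.34 m.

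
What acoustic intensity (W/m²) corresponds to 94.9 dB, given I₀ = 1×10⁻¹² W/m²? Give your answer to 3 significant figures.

I = I₀·10^(L/10) = 10⁻¹² × 10^(94.9/10) = 10^(-2.510).

0.00309 W/m²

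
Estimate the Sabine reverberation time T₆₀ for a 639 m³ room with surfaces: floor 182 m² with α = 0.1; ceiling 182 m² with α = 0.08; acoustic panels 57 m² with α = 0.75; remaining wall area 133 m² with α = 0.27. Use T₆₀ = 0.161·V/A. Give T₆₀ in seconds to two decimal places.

0.92 s

Summing Sᵢαᵢ: 182·0.1 + 182·0.08 + 57·0.75 + 133·0.27 = 111.42 m².
T₆₀ = 0.161 × 639 / 111.42 = 0.923 s.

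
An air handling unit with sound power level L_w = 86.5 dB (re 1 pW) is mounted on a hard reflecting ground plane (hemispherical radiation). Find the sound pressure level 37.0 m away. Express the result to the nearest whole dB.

Free-field hemispherical radiation: L_p = L_w − 10·log₁₀(2π·r²), r = 37.0 m.
2π·r² = 8602 m², 10·log₁₀ of that is 39.346 dB.
L_p = 86.5 − 39.346 = 47.15 dB.

47 dB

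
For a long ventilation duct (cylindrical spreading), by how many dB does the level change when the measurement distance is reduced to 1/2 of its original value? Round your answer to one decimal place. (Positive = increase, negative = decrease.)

+3.0 dB

With cylindrical spreading the level changes by −10·log₁₀(r₂/r₁).
ΔL = −10·log₁₀(0.5) = +3.01 dB.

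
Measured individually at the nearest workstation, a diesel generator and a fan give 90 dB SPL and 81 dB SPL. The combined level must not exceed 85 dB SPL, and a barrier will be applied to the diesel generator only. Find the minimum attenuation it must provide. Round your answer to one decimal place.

Everything except the diesel generator sums to 10^(81/10) = 1.259e+08 in linear terms, 81.00 dB SPL.
The limit corresponds to 10^(85/10) = 3.162e+08; subtracting the fixed part leaves 1.903e+08 for the diesel generator, i.e. 82.80 dB SPL.
Required insertion loss = 90 − 82.80 = 7.20 dB.

7.2 dB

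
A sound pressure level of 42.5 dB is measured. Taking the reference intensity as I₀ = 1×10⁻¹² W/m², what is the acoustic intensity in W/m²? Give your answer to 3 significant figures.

1.78e-08 W/m²

I/I₀ = 10^(42.5/10) = 1.778e+04, so I = 1.778e+04 × 10⁻¹² W/m².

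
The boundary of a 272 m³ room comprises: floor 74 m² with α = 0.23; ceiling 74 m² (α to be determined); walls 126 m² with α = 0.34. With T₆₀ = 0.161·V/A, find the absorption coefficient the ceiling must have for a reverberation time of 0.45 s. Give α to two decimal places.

Required total absorption A = 0.161·272/0.45 = 97.32 m².
Absorption from the other surfaces = 74·0.23 + 126·0.34 = 59.86 m², so the ceiling must supply 37.46 m² over 74 m².
α = 37.46/74 = 0.506.

0.51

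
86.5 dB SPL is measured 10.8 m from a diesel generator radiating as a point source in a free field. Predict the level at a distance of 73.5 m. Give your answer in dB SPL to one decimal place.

69.8 dB SPL

Spherical spreading from a point source gives a 20·log₁₀(r₂/r₁) drop.
L₂ = 86.5 − 20·log₁₀(73.5/10.8) = 86.5 − 16.657 = 69.84 dB SPL.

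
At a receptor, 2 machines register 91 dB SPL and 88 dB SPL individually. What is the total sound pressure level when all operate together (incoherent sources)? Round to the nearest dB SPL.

For uncorrelated sources the intensities add, so convert each level to linear form, sum, and take 10·log₁₀ of the total.
Σ 10^(L/10) = 10^(91/10) + 10^(88/10) = 1.890e+09.
L_total = 10·log₁₀(1.890e+09) = 92.76 dB SPL.

93 dB SPL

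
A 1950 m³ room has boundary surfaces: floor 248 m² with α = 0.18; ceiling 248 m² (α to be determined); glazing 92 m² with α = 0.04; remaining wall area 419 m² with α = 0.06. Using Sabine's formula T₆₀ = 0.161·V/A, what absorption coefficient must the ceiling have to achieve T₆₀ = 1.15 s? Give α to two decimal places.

Required total absorption A = 0.161·1950/1.15 = 273.00 m².
Absorption from the other surfaces = 248·0.18 + 92·0.04 + 419·0.06 = 73.46 m², so the ceiling must supply 199.54 m² over 248 m².
α = 199.54/248 = 0.805.

0.80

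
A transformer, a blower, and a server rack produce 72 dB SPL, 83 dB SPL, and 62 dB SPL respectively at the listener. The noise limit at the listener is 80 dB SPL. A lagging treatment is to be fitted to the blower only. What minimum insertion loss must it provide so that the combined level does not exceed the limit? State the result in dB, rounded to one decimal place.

Everything except the blower sums to 10^(72/10) + 10^(62/10) = 1.743e+07 in linear terms, 72.41 dB SPL.
To meet 80 dB SPL overall, the treated blower may contribute at most 10^(80/10) − 1.743e+07 = 8.257e+07, i.e. 79.17 dB SPL.
So the blower must be reduced from 83 to 79.17 dB SPL: IL = 3.83 dB.

3.8 dB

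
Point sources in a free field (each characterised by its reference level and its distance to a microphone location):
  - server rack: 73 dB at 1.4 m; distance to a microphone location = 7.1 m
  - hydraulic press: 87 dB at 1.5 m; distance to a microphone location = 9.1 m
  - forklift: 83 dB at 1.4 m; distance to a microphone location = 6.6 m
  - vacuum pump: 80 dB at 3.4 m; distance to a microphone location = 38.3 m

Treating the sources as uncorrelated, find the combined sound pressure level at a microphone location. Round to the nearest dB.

74 dB

Apply inverse-square spreading to bring every level to the receiver, then sum 10^(L/10).
server rack: 73 − 20·log₁₀(7.1/1.4) = 73 − 14.10 = 58.90 dB.
hydraulic press: 87 − 20·log₁₀(9.1/1.5) = 87 − 15.66 = 71.34 dB.
forklift: 83 − 20·log₁₀(6.6/1.4) = 83 − 13.47 = 69.53 dB.
vacuum pump: 80 − 20·log₁₀(38.3/3.4) = 80 − 21.03 = 58.97 dB.
Σ 10^(L/10) = 2.416e+07 → L_total = 10·log₁₀(2.416e+07) = 73.83 dB.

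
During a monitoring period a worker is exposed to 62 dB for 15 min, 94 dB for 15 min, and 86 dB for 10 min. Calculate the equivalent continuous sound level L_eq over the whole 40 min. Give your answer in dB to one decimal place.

L_eq = 10·log₁₀[(1/T)·Σ tᵢ·10^(Lᵢ/10)] with T = 40 min.
Σ tᵢ·10^(Lᵢ/10) = 15·10^(62/10) + 15·10^(94/10) + 10·10^(86/10) = 4.168e+10.
L_eq = 10·log₁₀(4.168e+10/40) = 90.18 dB.

90.2 dB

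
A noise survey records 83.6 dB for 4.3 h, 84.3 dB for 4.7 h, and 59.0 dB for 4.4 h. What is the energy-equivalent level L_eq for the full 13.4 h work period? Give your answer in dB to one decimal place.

L_eq = 10·log₁₀[(1/T)·Σ tᵢ·10^(Lᵢ/10)] with T = 13.4 h.
Σ tᵢ·10^(Lᵢ/10) = 4.3·10^(83.6/10) + 4.7·10^(84.3/10) + 4.4·10^(59.0/10) = 2.254e+09.
L_eq = 10·log₁₀(2.254e+09/13.4) = 82.26 dB.

82.3 dB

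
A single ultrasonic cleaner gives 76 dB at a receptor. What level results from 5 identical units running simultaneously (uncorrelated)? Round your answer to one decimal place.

With 5 equal, uncorrelated contributions the intensity is 5× that of one unit, giving a rise of 10·log₁₀ 5.
L_total = 76 + 10·log₁₀(5) = 76 + 6.990 = 82.99 dB.

83.0 dB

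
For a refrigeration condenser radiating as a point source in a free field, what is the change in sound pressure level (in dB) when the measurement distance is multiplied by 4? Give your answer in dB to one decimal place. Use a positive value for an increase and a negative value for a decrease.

-12.0 dB

Point-source spreading: ΔL = −20·log₁₀(r₂/r₁).
ΔL = −20·log₁₀(4) = -12.04 dB.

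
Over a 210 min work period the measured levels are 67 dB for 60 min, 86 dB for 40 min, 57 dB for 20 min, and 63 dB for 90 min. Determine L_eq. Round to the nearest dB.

Weight each interval's intensity by its duration and average over T = 210 min:
Σ tᵢ·10^(Lᵢ/10) = 60·10^(67/10) + 40·10^(86/10) + 20·10^(57/10) + 90·10^(63/10) = 1.641e+10.
L_eq = 10·log₁₀(1.641e+10/210) = 78.93 dB.

79 dB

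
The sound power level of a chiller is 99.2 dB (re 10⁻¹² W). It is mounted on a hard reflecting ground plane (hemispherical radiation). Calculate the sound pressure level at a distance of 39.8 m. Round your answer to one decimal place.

59.2 dB

The power spreads over a hemisphere of area 2π·r², so L_p = L_w − 10·log₁₀(2π·r²).
2π·r² = 9953 m², 10·log₁₀ of that is 39.979 dB.
L_p = 99.2 − 39.979 = 59.22 dB.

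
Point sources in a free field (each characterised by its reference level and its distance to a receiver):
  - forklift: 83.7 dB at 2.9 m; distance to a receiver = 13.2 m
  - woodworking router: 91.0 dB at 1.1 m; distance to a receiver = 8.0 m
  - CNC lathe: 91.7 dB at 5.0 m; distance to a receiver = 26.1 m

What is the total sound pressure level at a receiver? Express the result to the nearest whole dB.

80 dB

First find each source's level at the receiver (point-source: −20·log₁₀(r/r_ref)), then combine on an intensity basis.
forklift: 83.7 − 20·log₁₀(13.2/2.9) = 83.7 − 13.16 = 70.54 dB.
woodworking router: 91.0 − 20·log₁₀(8.0/1.1) = 91.0 − 17.23 = 73.77 dB.
CNC lathe: 91.7 − 20·log₁₀(26.1/5.0) = 91.7 − 14.35 = 77.35 dB.
Σ 10^(L/10) = 8.940e+07 → L_total = 10·log₁₀(8.940e+07) = 79.51 dB.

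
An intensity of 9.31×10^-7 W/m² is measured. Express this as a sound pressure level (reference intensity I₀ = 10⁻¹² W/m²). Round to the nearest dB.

L = 10·log₁₀(I/I₀) = 10·log₁₀(9.31×10^-7/10⁻¹²) = 10·log₁₀(9.31×10^5).
L = 10·(0.9689 + 5) = 59.69 dB.

60 dB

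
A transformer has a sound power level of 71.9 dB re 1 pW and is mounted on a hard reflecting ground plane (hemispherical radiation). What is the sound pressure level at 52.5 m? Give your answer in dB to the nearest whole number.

Free-field hemispherical radiation: L_p = L_w − 10·log₁₀(2π·r²), r = 52.5 m.
2π·r² = 1.732e+04 m², 10·log₁₀ of that is 42.385 dB.
L_p = 71.9 − 42.385 = 29.52 dB.

30 dB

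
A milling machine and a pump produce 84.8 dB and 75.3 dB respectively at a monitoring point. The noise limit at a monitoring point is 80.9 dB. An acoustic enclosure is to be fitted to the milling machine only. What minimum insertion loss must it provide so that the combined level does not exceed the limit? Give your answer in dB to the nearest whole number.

Everything except the milling machine sums to 10^(75.3/10) = 3.388e+07 in linear terms, 75.30 dB.
The limit corresponds to 10^(80.9/10) = 1.230e+08; subtracting the fixed part leaves 8.914e+07 for the milling machine, i.e. 79.50 dB.
So the milling machine must be reduced from 84.8 to 79.50 dB: IL = 5.30 dB.

5 dB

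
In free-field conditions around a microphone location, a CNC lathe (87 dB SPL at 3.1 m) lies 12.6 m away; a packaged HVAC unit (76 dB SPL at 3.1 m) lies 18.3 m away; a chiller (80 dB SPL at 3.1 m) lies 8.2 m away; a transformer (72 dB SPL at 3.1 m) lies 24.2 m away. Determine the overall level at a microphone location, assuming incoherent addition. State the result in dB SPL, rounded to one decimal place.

76.6 dB SPL

First find each source's level at the receiver (point-source: −20·log₁₀(r/r_ref)), then combine on an intensity basis.
CNC lathe: 87 − 20·log₁₀(12.6/3.1) = 87 − 12.18 = 74.82 dB SPL.
packaged HVAC unit: 76 − 20·log₁₀(18.3/3.1) = 76 − 15.42 = 60.58 dB SPL.
chiller: 80 − 20·log₁₀(8.2/3.1) = 80 − 8.45 = 71.55 dB SPL.
transformer: 72 − 20·log₁₀(24.2/3.1) = 72 − 17.85 = 54.15 dB SPL.
Σ 10^(L/10) = 4.603e+07 → L_total = 10·log₁₀(4.603e+07) = 76.63 dB SPL.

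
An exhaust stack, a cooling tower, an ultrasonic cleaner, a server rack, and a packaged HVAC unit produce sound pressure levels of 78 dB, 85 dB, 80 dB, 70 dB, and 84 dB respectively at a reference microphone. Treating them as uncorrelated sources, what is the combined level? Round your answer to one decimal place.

Incoherent sources combine by intensity addition: L_total = 10·log₁₀(Σ 10^(L_i/10)).
Σ 10^(L/10) = 10^(78/10) + 10^(85/10) + 10^(80/10) + 10^(70/10) + 10^(84/10) = 7.405e+08.
L_total = 10·log₁₀(7.405e+08) = 88.70 dB.

88.7 dB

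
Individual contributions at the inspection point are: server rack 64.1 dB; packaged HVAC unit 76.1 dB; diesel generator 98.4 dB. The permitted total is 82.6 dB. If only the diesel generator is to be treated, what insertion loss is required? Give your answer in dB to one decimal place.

The untreated sources together contribute 10^(64.1/10) + 10^(76.1/10) = 4.331e+07, i.e. 76.37 dB.
The limit corresponds to 10^(82.6/10) = 1.820e+08; subtracting the fixed part leaves 1.387e+08 for the diesel generator, i.e. 81.42 dB.
Required insertion loss = 98.4 − 81.42 = 16.98 dB.

17.0 dB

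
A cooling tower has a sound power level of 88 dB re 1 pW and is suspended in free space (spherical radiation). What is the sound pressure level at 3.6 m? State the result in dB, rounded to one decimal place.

65.9 dB

Free-field spherical radiation: L_p = L_w − 10·log₁₀(4π·r²), r = 3.6 m.
4π·r² = 162.9 m², 10·log₁₀ of that is 22.118 dB.
L_p = 88 − 22.118 = 65.88 dB.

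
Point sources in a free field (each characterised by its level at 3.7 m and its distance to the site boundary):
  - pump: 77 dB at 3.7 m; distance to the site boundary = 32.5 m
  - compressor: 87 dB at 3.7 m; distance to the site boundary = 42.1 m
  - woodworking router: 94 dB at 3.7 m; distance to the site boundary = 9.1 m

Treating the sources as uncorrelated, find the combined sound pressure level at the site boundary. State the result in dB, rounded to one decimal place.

Apply inverse-square spreading to bring every level to the receiver, then sum 10^(L/10).
pump: 77 − 20·log₁₀(32.5/3.7) = 77 − 18.87 = 58.13 dB.
compressor: 87 − 20·log₁₀(42.1/3.7) = 87 − 21.12 = 65.88 dB.
woodworking router: 94 − 20·log₁₀(9.1/3.7) = 94 − 7.82 = 86.18 dB.
Σ 10^(L/10) = 4.198e+08 → L_total = 10·log₁₀(4.198e+08) = 86.23 dB.

86.2 dB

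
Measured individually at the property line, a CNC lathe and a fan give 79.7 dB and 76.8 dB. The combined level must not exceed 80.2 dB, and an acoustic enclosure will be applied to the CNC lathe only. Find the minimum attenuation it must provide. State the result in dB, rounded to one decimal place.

Everything except the CNC lathe sums to 10^(76.8/10) = 4.786e+07 in linear terms, 76.80 dB.
The limit corresponds to 10^(80.2/10) = 1.047e+08; subtracting the fixed part leaves 5.685e+07 for the CNC lathe, i.e. 77.55 dB.
So the CNC lathe must be reduced from 79.7 to 77.55 dB: IL = 2.15 dB.

2.2 dB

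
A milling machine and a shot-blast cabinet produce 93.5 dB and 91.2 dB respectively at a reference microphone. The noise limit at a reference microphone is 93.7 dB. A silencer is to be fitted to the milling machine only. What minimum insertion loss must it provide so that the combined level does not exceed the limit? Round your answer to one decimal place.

The untreated sources together contribute 10^(91.2/10) = 1.318e+09, i.e. 91.20 dB.
To meet 93.7 dB overall, the treated milling machine may contribute at most 10^(93.7/10) − 1.318e+09 = 1.026e+09, i.e. 90.11 dB.
So the milling machine must be reduced from 93.5 to 90.11 dB: IL = 3.39 dB.

3.4 dB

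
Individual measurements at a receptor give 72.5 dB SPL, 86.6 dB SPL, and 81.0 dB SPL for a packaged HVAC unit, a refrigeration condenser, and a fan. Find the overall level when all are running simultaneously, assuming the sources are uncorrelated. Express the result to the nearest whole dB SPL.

88 dB SPL

For uncorrelated sources the intensities add, so convert each level to linear form, sum, and take 10·log₁₀ of the total.
Σ 10^(L/10) = 10^(72.5/10) + 10^(86.6/10) + 10^(81.0/10) = 6.008e+08.
L_total = 10·log₁₀(6.008e+08) = 87.79 dB SPL.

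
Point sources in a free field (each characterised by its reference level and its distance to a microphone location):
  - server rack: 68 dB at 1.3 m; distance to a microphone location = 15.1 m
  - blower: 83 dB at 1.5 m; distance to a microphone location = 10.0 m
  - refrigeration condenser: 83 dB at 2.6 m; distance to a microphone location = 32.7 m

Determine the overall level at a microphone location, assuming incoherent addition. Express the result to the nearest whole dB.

First find each source's level at the receiver (point-source: −20·log₁₀(r/r_ref)), then combine on an intensity basis.
server rack: 68 − 20·log₁₀(15.1/1.3) = 68 − 21.30 = 46.70 dB.
blower: 83 − 20·log₁₀(10.0/1.5) = 83 − 16.48 = 66.52 dB.
refrigeration condenser: 83 − 20·log₁₀(32.7/2.6) = 83 − 21.99 = 61.01 dB.
Σ 10^(L/10) = 5.798e+06 → L_total = 10·log₁₀(5.798e+06) = 67.63 dB.

68 dB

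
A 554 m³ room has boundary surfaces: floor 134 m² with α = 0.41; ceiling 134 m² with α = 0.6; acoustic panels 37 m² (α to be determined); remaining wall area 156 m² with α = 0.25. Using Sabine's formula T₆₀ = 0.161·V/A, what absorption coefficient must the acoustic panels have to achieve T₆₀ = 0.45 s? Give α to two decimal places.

A = 0.161·V/T₆₀ = 0.161·554/0.45 = 198.21 m² sabins.
Absorption from the other surfaces = 134·0.41 + 134·0.6 + 156·0.25 = 174.34 m², so the acoustic panels must supply 23.87 m² over 37 m².
α = 23.87/37 = 0.645.

0.65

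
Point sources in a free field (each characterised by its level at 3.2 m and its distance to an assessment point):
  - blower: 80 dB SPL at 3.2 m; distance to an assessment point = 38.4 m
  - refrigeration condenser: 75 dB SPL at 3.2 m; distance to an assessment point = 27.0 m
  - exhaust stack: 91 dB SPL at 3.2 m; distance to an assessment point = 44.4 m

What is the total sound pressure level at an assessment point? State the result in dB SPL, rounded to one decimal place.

68.9 dB SPL

Propagate each source to the receiver with L = L_ref − 20·log₁₀(r/r_ref), then add intensities.
blower: 80 − 20·log₁₀(38.4/3.2) = 80 − 21.58 = 58.42 dB SPL.
refrigeration condenser: 75 − 20·log₁₀(27.0/3.2) = 75 − 18.52 = 56.48 dB SPL.
exhaust stack: 91 − 20·log₁₀(44.4/3.2) = 91 − 22.84 = 68.16 dB SPL.
Σ 10^(L/10) = 7.678e+06 → L_total = 10·log₁₀(7.678e+06) = 68.85 dB SPL.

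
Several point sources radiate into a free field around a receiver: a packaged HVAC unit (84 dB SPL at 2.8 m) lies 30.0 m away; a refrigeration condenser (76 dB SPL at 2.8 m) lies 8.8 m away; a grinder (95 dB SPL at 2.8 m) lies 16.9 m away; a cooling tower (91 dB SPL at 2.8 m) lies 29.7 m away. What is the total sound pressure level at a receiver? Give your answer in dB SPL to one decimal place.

Propagate each source to the receiver with L = L_ref − 20·log₁₀(r/r_ref), then add intensities.
packaged HVAC unit: 84 − 20·log₁₀(30.0/2.8) = 84 − 20.60 = 63.40 dB SPL.
refrigeration condenser: 76 − 20·log₁₀(8.8/2.8) = 76 − 9.95 = 66.05 dB SPL.
grinder: 95 − 20·log₁₀(16.9/2.8) = 95 − 15.61 = 79.39 dB SPL.
cooling tower: 91 − 20·log₁₀(29.7/2.8) = 91 − 20.51 = 70.49 dB SPL.
Σ 10^(L/10) = 1.042e+08 → L_total = 10·log₁₀(1.042e+08) = 80.18 dB SPL.

80.2 dB SPL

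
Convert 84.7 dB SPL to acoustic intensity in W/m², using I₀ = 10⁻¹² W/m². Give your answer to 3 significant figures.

0.000295 W/m²

I = I₀·10^(L/10) = 10⁻¹² × 10^(84.7/10) = 10^(-3.530).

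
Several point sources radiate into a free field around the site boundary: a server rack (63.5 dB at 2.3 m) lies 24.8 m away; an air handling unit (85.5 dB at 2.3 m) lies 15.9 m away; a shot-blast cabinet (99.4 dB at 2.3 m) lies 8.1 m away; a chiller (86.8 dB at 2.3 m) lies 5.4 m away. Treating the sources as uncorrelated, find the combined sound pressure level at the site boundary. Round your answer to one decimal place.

First find each source's level at the receiver (point-source: −20·log₁₀(r/r_ref)), then combine on an intensity basis.
server rack: 63.5 − 20·log₁₀(24.8/2.3) = 63.5 − 20.65 = 42.85 dB.
air handling unit: 85.5 − 20·log₁₀(15.9/2.3) = 85.5 − 16.79 = 68.71 dB.
shot-blast cabinet: 99.4 − 20·log₁₀(8.1/2.3) = 99.4 − 10.94 = 88.46 dB.
chiller: 86.8 − 20·log₁₀(5.4/2.3) = 86.8 − 7.41 = 79.39 dB.
Σ 10^(L/10) = 7.965e+08 → L_total = 10·log₁₀(7.965e+08) = 89.01 dB.

89.0 dB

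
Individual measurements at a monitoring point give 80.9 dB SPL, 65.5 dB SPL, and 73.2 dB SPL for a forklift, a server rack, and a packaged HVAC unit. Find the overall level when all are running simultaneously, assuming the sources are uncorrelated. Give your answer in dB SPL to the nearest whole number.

82 dB SPL

Incoherent sources combine by intensity addition: L_total = 10·log₁₀(Σ 10^(L_i/10)).
Σ 10^(L/10) = 10^(80.9/10) + 10^(65.5/10) + 10^(73.2/10) = 1.475e+08.
L_total = 10·log₁₀(1.475e+08) = 81.69 dB SPL.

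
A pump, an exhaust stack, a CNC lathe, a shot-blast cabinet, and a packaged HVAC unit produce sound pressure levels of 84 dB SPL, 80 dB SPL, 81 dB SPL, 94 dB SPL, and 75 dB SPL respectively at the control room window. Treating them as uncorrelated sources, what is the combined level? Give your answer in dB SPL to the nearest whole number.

For uncorrelated sources the intensities add, so convert each level to linear form, sum, and take 10·log₁₀ of the total.
Σ 10^(L/10) = 10^(84/10) + 10^(80/10) + 10^(81/10) + 10^(94/10) + 10^(75/10) = 3.021e+09.
L_total = 10·log₁₀(3.021e+09) = 94.80 dB SPL.

95 dB SPL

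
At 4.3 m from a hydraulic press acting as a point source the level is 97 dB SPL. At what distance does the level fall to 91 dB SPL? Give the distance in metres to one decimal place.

8.6 m

For a point source L₁ − L₂ = 20·log₁₀(r₂/r₁), so r₂ = r₁·10^((L₁−L₂)/20).
r₂ = 4.3·10^((97−91)/20) = 4.3·10^(6.0/20) = 8.58 m.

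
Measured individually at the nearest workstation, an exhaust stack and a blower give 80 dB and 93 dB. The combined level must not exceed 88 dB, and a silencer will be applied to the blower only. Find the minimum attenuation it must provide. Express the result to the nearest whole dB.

6 dB

Fixed contribution from the other source: Σ 10^(L/10) = 10^(80/10) = 1.000e+08 (80.00 dB).
To meet 88 dB overall, the treated blower may contribute at most 10^(88/10) − 1.000e+08 = 5.310e+08, i.e. 87.25 dB.
Required insertion loss = 93 − 87.25 = 5.75 dB.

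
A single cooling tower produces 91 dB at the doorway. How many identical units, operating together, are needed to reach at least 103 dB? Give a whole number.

N identical sources give L₁ + 10·log₁₀ N, so require 10·log₁₀ N ≥ 103 − 91 = 12.0 dB.
N ≥ 10^(12.0/10) = 15.849, so N = 16.

16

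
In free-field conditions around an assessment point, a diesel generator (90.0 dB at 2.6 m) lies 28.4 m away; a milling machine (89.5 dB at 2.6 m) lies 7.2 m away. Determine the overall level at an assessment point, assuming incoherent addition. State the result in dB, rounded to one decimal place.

First find each source's level at the receiver (point-source: −20·log₁₀(r/r_ref)), then combine on an intensity basis.
diesel generator: 90.0 − 20·log₁₀(28.4/2.6) = 90.0 − 20.77 = 69.23 dB.
milling machine: 89.5 − 20·log₁₀(7.2/2.6) = 89.5 − 8.85 = 80.65 dB.
Σ 10^(L/10) = 1.246e+08 → L_total = 10·log₁₀(1.246e+08) = 80.96 dB.

81.0 dB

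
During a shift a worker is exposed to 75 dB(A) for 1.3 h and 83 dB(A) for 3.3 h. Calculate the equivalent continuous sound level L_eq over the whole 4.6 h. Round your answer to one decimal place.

L_eq = 10·log₁₀[(1/T)·Σ tᵢ·10^(Lᵢ/10)] with T = 4.6 h.
Σ tᵢ·10^(Lᵢ/10) = 1.3·10^(75/10) + 3.3·10^(83/10) = 6.995e+08.
L_eq = 10·log₁₀(6.995e+08/4.6) = 81.82 dB(A).

81.8 dB(A)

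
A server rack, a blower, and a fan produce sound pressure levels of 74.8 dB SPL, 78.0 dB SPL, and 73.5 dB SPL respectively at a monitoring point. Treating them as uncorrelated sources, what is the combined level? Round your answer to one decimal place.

80.6 dB SPL

For uncorrelated sources the intensities add, so convert each level to linear form, sum, and take 10·log₁₀ of the total.
Σ 10^(L/10) = 10^(74.8/10) + 10^(78.0/10) + 10^(73.5/10) = 1.157e+08.
L_total = 10·log₁₀(1.157e+08) = 80.63 dB SPL.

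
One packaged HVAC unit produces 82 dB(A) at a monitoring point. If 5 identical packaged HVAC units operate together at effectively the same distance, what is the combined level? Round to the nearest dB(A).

89 dB(A)

L_total = L₁ + 10·log₁₀ N for N identical incoherent sources.
L_total = 82 + 10·log₁₀(5) = 82 + 6.990 = 88.99 dB(A).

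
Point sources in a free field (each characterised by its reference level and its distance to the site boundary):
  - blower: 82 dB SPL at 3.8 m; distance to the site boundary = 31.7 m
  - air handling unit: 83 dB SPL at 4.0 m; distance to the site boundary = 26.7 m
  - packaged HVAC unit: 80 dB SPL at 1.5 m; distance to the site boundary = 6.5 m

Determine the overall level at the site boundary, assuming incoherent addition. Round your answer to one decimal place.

Apply inverse-square spreading to bring every level to the receiver, then sum 10^(L/10).
blower: 82 − 20·log₁₀(31.7/3.8) = 82 − 18.43 = 63.57 dB SPL.
air handling unit: 83 − 20·log₁₀(26.7/4.0) = 83 − 16.49 = 66.51 dB SPL.
packaged HVAC unit: 80 − 20·log₁₀(6.5/1.5) = 80 − 12.74 = 67.26 dB SPL.
Σ 10^(L/10) = 1.208e+07 → L_total = 10·log₁₀(1.208e+07) = 70.82 dB SPL.

70.8 dB SPL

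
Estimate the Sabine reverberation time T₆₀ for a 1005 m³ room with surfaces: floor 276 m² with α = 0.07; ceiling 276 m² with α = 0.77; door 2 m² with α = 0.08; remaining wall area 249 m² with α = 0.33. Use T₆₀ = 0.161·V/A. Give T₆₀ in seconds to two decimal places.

0.52 s

Total absorption A = 276·0.07 + 276·0.77 + 2·0.08 + 249·0.33 = 314.17 m² sabins.
T₆₀ = 0.161 × 1005 / 314.17 = 0.515 s.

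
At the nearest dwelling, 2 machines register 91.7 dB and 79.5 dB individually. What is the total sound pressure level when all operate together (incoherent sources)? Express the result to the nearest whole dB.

92 dB

Incoherent sources combine by intensity addition: L_total = 10·log₁₀(Σ 10^(L_i/10)).
Σ 10^(L/10) = 10^(91.7/10) + 10^(79.5/10) = 1.568e+09.
L_total = 10·log₁₀(1.568e+09) = 91.95 dB.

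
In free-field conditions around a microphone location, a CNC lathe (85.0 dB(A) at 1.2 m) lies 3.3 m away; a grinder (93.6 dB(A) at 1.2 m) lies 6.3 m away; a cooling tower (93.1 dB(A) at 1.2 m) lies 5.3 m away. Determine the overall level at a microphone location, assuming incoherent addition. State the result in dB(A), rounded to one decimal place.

83.6 dB(A)

First find each source's level at the receiver (point-source: −20·log₁₀(r/r_ref)), then combine on an intensity basis.
CNC lathe: 85.0 − 20·log₁₀(3.3/1.2) = 85.0 − 8.79 = 76.21 dB(A).
grinder: 93.6 − 20·log₁₀(6.3/1.2) = 93.6 − 14.40 = 79.20 dB(A).
cooling tower: 93.1 − 20·log₁₀(5.3/1.2) = 93.1 − 12.90 = 80.20 dB(A).
Σ 10^(L/10) = 2.296e+08 → L_total = 10·log₁₀(2.296e+08) = 83.61 dB(A).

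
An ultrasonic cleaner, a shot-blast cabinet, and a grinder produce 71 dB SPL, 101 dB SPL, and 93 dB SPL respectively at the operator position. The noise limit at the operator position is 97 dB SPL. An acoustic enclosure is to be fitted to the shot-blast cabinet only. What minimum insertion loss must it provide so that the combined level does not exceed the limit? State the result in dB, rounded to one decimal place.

The untreated sources together contribute 10^(71/10) + 10^(93/10) = 2.008e+09, i.e. 93.03 dB SPL.
To meet 97 dB SPL overall, the treated shot-blast cabinet may contribute at most 10^(97/10) − 2.008e+09 = 3.004e+09, i.e. 94.78 dB SPL.
So the shot-blast cabinet must be reduced from 101 to 94.78 dB SPL: IL = 6.22 dB.

6.2 dB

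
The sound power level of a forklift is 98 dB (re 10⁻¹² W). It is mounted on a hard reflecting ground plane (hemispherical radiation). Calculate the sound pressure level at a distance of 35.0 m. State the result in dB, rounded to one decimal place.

L_p = L_w − 10·log₁₀(2π·r²) with r = 35.0 m.
2π·r² = 7697 m², 10·log₁₀ of that is 38.863 dB.
L_p = 98 − 38.863 = 59.14 dB.

59.1 dB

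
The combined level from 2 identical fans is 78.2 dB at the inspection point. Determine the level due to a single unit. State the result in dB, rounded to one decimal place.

2 equal contributions raise the level by 10·log₁₀ 2 = 3.010 dB, so each unit alone gives 78.2 − 3.010.

75.2 dB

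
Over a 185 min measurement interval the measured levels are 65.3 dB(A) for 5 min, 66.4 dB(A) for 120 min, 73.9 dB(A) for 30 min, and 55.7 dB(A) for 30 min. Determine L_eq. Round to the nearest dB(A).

68 dB(A)

Weight each interval's intensity by its duration and average over T = 185 min:
Σ tᵢ·10^(Lᵢ/10) = 5·10^(65.3/10) + 120·10^(66.4/10) + 30·10^(73.9/10) + 30·10^(55.7/10) = 1.288e+09.
L_eq = 10·log₁₀(1.288e+09/185) = 68.43 dB(A).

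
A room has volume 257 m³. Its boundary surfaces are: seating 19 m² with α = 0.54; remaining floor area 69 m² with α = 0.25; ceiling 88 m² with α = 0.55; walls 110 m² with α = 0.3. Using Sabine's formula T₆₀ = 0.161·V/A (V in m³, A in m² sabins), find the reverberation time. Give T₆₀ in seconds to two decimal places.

Summing Sᵢαᵢ: 19·0.54 + 69·0.25 + 88·0.55 + 110·0.3 = 108.91 m².
T₆₀ = 0.161 × 257 / 108.91 = 0.380 s.

0.38 s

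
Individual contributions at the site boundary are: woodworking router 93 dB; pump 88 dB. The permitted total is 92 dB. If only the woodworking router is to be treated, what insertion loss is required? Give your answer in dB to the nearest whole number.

The untreated sources together contribute 10^(88/10) = 6.310e+08, i.e. 88.00 dB.
The limit corresponds to 10^(92/10) = 1.585e+09; subtracting the fixed part leaves 9.539e+08 for the woodworking router, i.e. 89.80 dB.
Required insertion loss = 93 − 89.80 = 3.20 dB.

3 dB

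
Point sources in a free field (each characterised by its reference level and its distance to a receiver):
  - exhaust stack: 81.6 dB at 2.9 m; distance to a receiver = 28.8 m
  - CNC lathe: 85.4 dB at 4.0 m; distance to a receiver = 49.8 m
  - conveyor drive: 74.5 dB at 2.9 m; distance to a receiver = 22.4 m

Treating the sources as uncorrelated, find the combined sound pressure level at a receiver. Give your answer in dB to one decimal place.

66.2 dB

Apply inverse-square spreading to bring every level to the receiver, then sum 10^(L/10).
exhaust stack: 81.6 − 20·log₁₀(28.8/2.9) = 81.6 − 19.94 = 61.66 dB.
CNC lathe: 85.4 − 20·log₁₀(49.8/4.0) = 85.4 − 21.90 = 63.50 dB.
conveyor drive: 74.5 − 20·log₁₀(22.4/2.9) = 74.5 − 17.76 = 56.74 dB.
Σ 10^(L/10) = 4.175e+06 → L_total = 10·log₁₀(4.175e+06) = 66.21 dB.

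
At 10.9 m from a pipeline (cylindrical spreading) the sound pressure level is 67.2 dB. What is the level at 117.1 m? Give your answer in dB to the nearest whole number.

57 dB

Cylindrical spreading from a line source gives a 10·log₁₀(r₂/r₁) drop.
L₂ = 67.2 − 10·log₁₀(117.1/10.9) = 67.2 − 10.311 = 56.89 dB.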